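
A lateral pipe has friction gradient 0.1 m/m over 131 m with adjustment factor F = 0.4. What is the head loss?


hf = J * L * F = 0.1 * 131 * 0.4 = 5.2400 m

5.2400 m


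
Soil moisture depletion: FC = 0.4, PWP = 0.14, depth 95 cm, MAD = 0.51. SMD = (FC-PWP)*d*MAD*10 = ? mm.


SMD = (FC - PWP) * d * MAD * 10
SMD = (0.4 - 0.14) * 95 * 0.51 * 10
SMD = 0.2600 * 95 * 0.51 * 10

125.9700 mm


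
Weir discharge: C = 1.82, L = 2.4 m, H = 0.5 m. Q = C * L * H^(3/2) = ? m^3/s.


Q = C * L * H^(3/2) = 1.82 * 2.4 * 0.5^1.5 = 1.82 * 2.4 * 0.353553

1.5443 m^3/s


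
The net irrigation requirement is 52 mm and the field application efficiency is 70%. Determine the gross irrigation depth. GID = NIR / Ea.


Ea = 70% = 0.7
GID = NIR / Ea = 52 / 0.7 = 74.2857 mm

74.2857 mm


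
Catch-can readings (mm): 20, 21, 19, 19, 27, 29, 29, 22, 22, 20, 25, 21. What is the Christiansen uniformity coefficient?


mean = 22.833333 mm
MAD = 3.111111 mm
CU = (1 - 3.111111/22.833333)*100

86.3747 %


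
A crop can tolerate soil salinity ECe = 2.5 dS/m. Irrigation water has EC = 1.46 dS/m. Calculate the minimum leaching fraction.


LR = ECiw / (5*ECe - ECiw)
LR = 1.46 / (5*2.5 - 1.46)
LR = 1.46 / 11.0400

0.1322


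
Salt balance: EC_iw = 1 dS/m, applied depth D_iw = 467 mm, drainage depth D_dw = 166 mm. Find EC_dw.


EC_dw = EC_iw * D_iw / D_dw
EC_dw = 1 * 467 / 166
EC_dw = 467 / 166

2.8133 dS/m


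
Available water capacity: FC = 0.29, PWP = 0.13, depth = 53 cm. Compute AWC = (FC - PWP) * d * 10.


AWC = (FC - PWP) * d * 10
AWC = (0.29 - 0.13) * 53 * 10
AWC = 0.1600 * 53 * 10

84.8000 mm


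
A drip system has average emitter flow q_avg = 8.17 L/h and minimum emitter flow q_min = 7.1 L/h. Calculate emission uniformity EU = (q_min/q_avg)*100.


EU = (q_min/q_avg)*100 = (7.1/8.17)*100 = 86.9033%

86.9033 %


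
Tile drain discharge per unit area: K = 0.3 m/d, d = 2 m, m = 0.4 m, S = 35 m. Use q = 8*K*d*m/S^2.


q = 8*K*d*m/S^2
q = 8*0.3*2*0.4/35^2
q = 1.9200 / 1225

0.0016 m/d


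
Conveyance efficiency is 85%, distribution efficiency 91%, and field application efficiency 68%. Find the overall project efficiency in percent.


Ec = 0.85, Eb = 0.91, Ea = 0.68
E = 0.85 * 0.91 * 0.68 * 100 = 52.5980%

52.5980 %


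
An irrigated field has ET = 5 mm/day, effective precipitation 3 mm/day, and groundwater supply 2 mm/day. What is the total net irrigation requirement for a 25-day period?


Daily deficit = ET - Pe - GW = 5 - 3 - 2 = 0 mm/day
NIR = 0 * 25 = 0 mm

0 mm


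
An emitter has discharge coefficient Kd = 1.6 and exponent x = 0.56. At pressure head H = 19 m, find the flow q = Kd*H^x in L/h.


q = Kd * H^x = 1.6 * 19^0.56 = 1.6 * 5.201182

8.3219 L/h


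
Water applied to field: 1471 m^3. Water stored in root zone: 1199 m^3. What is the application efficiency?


Ea = V_root / V_field * 100 = 1199 / 1471 * 100 = 81.5092%

81.5092 %


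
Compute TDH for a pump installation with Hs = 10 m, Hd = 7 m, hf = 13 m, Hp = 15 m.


TDH = Hs + Hd + hf + Hp = 10 + 7 + 13 + 15 = 45

45 m


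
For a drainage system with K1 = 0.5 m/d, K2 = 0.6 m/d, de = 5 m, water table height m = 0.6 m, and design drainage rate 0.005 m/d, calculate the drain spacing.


S^2 = 8*K2*de*m/q + 4*K1*m^2/q
S^2 = 8*0.6*5*0.6/0.005 + 4*0.5*0.6^2/0.005
S = sqrt(3024.0000)

54.9909 m


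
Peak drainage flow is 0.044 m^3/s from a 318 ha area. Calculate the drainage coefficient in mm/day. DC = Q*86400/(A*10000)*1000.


DC = Q * 86400 / (A * 10000) * 1000
DC = 0.044 * 86400 / (318 * 10000) * 1000
DC = 3801600.0000 / 3180000

1.1955 mm/day


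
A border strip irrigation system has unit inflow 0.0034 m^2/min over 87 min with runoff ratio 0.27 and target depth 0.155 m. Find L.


L = q*t/((1+r)*Z)
L = 0.0034*87/((1+0.27)*0.155)
L = 0.2958/0.19685

1.5027 m


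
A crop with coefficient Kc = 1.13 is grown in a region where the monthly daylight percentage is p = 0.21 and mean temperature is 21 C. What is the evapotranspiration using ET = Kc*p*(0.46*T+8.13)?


ET = Kc * p * (0.46*T + 8.13)
ET = 1.13 * 0.21 * (0.46*21 + 8.13)
ET = 1.13 * 0.21 * 17.7900

4.2216 mm/day


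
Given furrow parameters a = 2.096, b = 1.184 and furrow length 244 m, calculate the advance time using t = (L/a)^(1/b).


t = (L/a)^(1/b)
t = (244/2.096)^(1/1.184)
t = 116.412214^(1/1.184)

55.5816 min


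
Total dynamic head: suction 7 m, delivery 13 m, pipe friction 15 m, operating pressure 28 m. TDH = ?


TDH = Hs + Hd + hf + Hp = 7 + 13 + 15 + 28 = 63

63 m


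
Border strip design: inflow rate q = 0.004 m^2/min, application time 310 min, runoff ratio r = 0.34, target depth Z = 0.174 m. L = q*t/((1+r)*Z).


L = q*t/((1+r)*Z)
L = 0.004*310/((1+0.34)*0.174)
L = 1.24/0.23316

5.3182 m


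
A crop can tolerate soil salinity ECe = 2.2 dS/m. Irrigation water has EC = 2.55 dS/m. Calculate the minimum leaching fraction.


LR = ECiw / (5*ECe - ECiw)
LR = 2.55 / (5*2.2 - 2.55)
LR = 2.55 / 8.4500

0.3018


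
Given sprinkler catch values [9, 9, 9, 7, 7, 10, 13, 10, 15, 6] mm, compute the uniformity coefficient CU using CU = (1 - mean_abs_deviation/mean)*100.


mean = 9.500000 mm
MAD = 2.000000 mm
CU = (1 - 2.000000/9.500000)*100

78.9474 %


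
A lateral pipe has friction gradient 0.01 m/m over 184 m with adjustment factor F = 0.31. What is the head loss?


hf = J * L * F = 0.01 * 184 * 0.31 = 0.5704 m

0.5704 m


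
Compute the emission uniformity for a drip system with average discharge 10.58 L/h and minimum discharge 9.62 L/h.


EU = (q_min/q_avg)*100 = (9.62/10.58)*100 = 90.9263%

90.9263 %


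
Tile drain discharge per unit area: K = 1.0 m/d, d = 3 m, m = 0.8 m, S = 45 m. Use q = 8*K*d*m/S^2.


q = 8*K*d*m/S^2
q = 8*1.0*3*0.8/45^2
q = 19.2000 / 2025

0.0095 m/d


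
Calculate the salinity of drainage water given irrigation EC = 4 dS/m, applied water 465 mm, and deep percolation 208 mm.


EC_dw = EC_iw * D_iw / D_dw
EC_dw = 4 * 465 / 208
EC_dw = 1860 / 208

8.9423 dS/m


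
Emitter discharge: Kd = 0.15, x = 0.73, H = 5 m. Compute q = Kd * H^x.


q = Kd * H^x = 0.15 * 5^0.73 = 0.15 * 3.237786

0.4857 L/h


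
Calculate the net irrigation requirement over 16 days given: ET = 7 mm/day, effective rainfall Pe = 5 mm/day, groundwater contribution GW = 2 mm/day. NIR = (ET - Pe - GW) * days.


Daily deficit = ET - Pe - GW = 7 - 5 - 2 = 0 mm/day
NIR = 0 * 16 = 0 mm

0 mm


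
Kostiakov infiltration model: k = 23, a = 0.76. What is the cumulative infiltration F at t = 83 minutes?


F = k * t^a = 23 * 83^0.76
F = 23 * 28.740833

661.0392 mm


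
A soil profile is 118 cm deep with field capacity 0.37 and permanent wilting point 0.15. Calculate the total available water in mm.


AWC = (FC - PWP) * d * 10
AWC = (0.37 - 0.15) * 118 * 10
AWC = 0.2200 * 118 * 10

259.6000 mm


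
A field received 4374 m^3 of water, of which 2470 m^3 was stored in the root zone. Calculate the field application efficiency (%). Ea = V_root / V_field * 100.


Ea = V_root / V_field * 100 = 2470 / 4374 * 100 = 56.4701%

56.4701 %


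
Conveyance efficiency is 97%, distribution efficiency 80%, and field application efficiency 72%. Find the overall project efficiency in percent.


Ec = 0.97, Eb = 0.8, Ea = 0.72
E = 0.97 * 0.8 * 0.72 * 100 = 55.8720%

55.8720 %


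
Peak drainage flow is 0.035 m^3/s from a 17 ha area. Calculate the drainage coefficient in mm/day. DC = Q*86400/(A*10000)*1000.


DC = Q * 86400 / (A * 10000) * 1000
DC = 0.035 * 86400 / (17 * 10000) * 1000
DC = 3024000.0000 / 170000

17.7882 mm/day


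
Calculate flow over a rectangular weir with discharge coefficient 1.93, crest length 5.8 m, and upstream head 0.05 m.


Q = C * L * H^(3/2) = 1.93 * 5.8 * 0.05^1.5 = 1.93 * 5.8 * 0.011180

0.1251 m^3/s


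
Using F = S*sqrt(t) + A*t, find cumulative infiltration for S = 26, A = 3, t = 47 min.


F = S*sqrt(t) + A*t
F = 26*sqrt(47) + 3*47
F = 26*6.855655 + 141

319.2470 mm


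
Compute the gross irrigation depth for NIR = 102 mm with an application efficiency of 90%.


Ea = 90% = 0.9
GID = NIR / Ea = 102 / 0.9 = 113.3333 mm

113.3333 mm


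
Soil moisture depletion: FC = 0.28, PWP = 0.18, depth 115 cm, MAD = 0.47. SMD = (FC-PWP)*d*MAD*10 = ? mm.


SMD = (FC - PWP) * d * MAD * 10
SMD = (0.28 - 0.18) * 115 * 0.47 * 10
SMD = 0.1000 * 115 * 0.47 * 10

54.0500 mm


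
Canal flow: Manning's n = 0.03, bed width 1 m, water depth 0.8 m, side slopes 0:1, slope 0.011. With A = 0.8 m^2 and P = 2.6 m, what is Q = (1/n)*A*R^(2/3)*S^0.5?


R = A/P = 0.8/2.6 = 0.307692
Q = (1/0.03) * 0.8 * 0.307692^(2/3) * 0.011^0.5

1.2747 m^3/s


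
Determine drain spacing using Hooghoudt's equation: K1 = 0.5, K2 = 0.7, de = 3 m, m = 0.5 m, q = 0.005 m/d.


S^2 = 8*K2*de*m/q + 4*K1*m^2/q
S^2 = 8*0.7*3*0.5/0.005 + 4*0.5*0.5^2/0.005
S = sqrt(1780.0000)

42.1900 m


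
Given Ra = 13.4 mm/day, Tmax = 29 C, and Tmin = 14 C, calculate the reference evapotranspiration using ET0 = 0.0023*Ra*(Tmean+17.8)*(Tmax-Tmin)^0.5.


Tmean = (Tmax + Tmin)/2 = (29 + 14)/2 = 21.5
ET0 = 0.0023 * 13.4 * (21.5 + 17.8) * sqrt(29 - 14)
ET0 = 0.0023 * 13.4 * 39.3 * 3.872983

4.6911 mm/day


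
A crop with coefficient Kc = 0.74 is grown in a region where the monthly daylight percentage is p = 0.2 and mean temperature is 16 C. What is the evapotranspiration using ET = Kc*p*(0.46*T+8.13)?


ET = Kc * p * (0.46*T + 8.13)
ET = 0.74 * 0.2 * (0.46*16 + 8.13)
ET = 0.74 * 0.2 * 15.4900

2.2925 mm/day


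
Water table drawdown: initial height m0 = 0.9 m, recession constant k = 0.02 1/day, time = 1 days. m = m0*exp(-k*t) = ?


m = m0 * exp(-k*t)
m = 0.9 * exp(-0.02 * 1)
m = 0.9 * exp(-0.0200)

0.8822 m


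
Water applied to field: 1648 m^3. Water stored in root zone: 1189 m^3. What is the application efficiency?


Ea = V_root / V_field * 100 = 1189 / 1648 * 100 = 72.1481%

72.1481 %


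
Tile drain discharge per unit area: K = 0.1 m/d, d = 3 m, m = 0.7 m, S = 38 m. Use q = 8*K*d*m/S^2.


q = 8*K*d*m/S^2
q = 8*0.1*3*0.7/38^2
q = 1.6800 / 1444

0.0012 m/d


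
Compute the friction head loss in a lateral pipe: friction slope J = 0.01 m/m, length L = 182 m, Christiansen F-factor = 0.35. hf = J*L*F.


hf = J * L * F = 0.01 * 182 * 0.35 = 0.6370 m

0.6370 m


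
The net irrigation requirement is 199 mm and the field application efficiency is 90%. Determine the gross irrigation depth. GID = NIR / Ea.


Ea = 90% = 0.9
GID = NIR / Ea = 199 / 0.9 = 221.1111 mm

221.1111 mm


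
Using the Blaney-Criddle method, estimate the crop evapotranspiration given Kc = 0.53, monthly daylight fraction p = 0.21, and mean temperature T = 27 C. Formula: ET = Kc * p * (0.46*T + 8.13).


ET = Kc * p * (0.46*T + 8.13)
ET = 0.53 * 0.21 * (0.46*27 + 8.13)
ET = 0.53 * 0.21 * 20.5500

2.2872 mm/day


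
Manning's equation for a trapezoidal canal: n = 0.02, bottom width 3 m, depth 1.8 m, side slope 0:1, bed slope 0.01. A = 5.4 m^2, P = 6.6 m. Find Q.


R = A/P = 5.4/6.6 = 0.818182
Q = (1/0.02) * 5.4 * 0.818182^(2/3) * 0.01^0.5

23.6191 m^3/s


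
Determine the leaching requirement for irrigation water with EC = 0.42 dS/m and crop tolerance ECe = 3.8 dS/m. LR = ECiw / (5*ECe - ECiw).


LR = ECiw / (5*ECe - ECiw)
LR = 0.42 / (5*3.8 - 0.42)
LR = 0.42 / 18.5800

0.0226


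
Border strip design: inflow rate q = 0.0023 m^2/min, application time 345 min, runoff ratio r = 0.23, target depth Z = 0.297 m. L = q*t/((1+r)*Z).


L = q*t/((1+r)*Z)
L = 0.0023*345/((1+0.23)*0.297)
L = 0.7935/0.36531

2.1721 m


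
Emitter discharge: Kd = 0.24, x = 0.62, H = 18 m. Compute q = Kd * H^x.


q = Kd * H^x = 0.24 * 18^0.62 = 0.24 * 6.001626

1.4404 L/h


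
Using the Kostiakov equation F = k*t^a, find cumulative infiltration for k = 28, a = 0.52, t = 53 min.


F = k * t^a = 28 * 53^0.52
F = 28 * 7.881764

220.6894 mm


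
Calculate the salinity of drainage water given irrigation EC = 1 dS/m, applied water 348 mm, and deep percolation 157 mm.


EC_dw = EC_iw * D_iw / D_dw
EC_dw = 1 * 348 / 157
EC_dw = 348 / 157

2.2166 dS/m


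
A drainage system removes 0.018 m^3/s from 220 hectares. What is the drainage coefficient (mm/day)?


DC = Q * 86400 / (A * 10000) * 1000
DC = 0.018 * 86400 / (220 * 10000) * 1000
DC = 1555200.0000 / 2200000

0.7069 mm/day


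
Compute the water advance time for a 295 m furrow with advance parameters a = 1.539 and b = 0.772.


t = (L/a)^(1/b)
t = (295/1.539)^(1/0.772)
t = 191.682911^(1/0.772)

905.1368 min


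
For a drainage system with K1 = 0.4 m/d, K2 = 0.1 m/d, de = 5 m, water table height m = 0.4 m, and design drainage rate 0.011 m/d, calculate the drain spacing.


S^2 = 8*K2*de*m/q + 4*K1*m^2/q
S^2 = 8*0.1*5*0.4/0.011 + 4*0.4*0.4^2/0.011
S = sqrt(168.7273)

12.9895 m


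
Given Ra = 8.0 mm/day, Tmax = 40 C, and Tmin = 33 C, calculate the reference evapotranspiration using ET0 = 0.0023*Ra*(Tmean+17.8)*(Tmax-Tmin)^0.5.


Tmean = (Tmax + Tmin)/2 = (40 + 33)/2 = 36.5
ET0 = 0.0023 * 8.0 * (36.5 + 17.8) * sqrt(40 - 33)
ET0 = 0.0023 * 8.0 * 54.3 * 2.645751

2.6434 mm/day


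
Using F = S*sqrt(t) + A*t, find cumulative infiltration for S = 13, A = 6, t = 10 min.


F = S*sqrt(t) + A*t
F = 13*sqrt(10) + 6*10
F = 13*3.162278 + 60

101.1096 mm


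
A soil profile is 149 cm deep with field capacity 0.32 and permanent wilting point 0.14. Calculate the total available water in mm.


AWC = (FC - PWP) * d * 10
AWC = (0.32 - 0.14) * 149 * 10
AWC = 0.1800 * 149 * 10

268.2000 mm


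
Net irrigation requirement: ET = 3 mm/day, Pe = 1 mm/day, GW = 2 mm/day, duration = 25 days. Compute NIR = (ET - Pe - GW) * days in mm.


Daily deficit = ET - Pe - GW = 3 - 1 - 2 = 0 mm/day
NIR = 0 * 25 = 0 mm

0 mm


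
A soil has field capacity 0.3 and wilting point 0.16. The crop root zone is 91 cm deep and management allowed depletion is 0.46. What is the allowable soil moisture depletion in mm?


SMD = (FC - PWP) * d * MAD * 10
SMD = (0.3 - 0.16) * 91 * 0.46 * 10
SMD = 0.1400 * 91 * 0.46 * 10

58.6040 mm


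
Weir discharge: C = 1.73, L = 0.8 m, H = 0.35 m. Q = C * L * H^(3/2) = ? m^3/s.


Q = C * L * H^(3/2) = 1.73 * 0.8 * 0.35^1.5 = 1.73 * 0.8 * 0.207063

0.2866 m^3/s


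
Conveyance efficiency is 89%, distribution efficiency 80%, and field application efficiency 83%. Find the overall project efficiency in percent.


Ec = 0.89, Eb = 0.8, Ea = 0.83
E = 0.89 * 0.8 * 0.83 * 100 = 59.0960%

59.0960 %


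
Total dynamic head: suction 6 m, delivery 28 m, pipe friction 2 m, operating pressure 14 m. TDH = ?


TDH = Hs + Hd + hf + Hp = 6 + 28 + 2 + 14 = 50

50 m


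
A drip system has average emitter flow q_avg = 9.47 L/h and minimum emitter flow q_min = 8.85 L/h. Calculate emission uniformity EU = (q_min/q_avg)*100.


EU = (q_min/q_avg)*100 = (8.85/9.47)*100 = 93.4530%

93.4530 %


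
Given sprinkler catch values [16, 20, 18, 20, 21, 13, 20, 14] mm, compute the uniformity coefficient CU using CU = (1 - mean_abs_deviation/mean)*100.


mean = 17.750000 mm
MAD = 2.562500 mm
CU = (1 - 2.562500/17.750000)*100

85.5634 %


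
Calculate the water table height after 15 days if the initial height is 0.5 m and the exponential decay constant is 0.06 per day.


m = m0 * exp(-k*t)
m = 0.5 * exp(-0.06 * 15)
m = 0.5 * exp(-0.9000)

0.2033 m


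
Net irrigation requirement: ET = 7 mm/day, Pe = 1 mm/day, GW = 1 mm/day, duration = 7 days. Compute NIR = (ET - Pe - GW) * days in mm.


Daily deficit = ET - Pe - GW = 7 - 1 - 1 = 5 mm/day
NIR = 5 * 7 = 35 mm

35.0000 mm


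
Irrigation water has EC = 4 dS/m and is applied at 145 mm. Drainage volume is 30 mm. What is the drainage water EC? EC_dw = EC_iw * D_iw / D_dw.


EC_dw = EC_iw * D_iw / D_dw
EC_dw = 4 * 145 / 30
EC_dw = 580 / 30

19.3333 dS/m


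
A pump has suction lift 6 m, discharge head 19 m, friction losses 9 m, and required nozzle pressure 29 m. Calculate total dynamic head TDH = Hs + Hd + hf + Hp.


TDH = Hs + Hd + hf + Hp = 6 + 19 + 9 + 29 = 63

63 m


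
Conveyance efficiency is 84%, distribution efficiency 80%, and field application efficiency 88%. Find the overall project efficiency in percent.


Ec = 0.84, Eb = 0.8, Ea = 0.88
E = 0.84 * 0.8 * 0.88 * 100 = 59.1360%

59.1360 %


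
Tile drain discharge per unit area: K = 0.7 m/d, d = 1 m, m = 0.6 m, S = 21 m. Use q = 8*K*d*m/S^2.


q = 8*K*d*m/S^2
q = 8*0.7*1*0.6/21^2
q = 3.3600 / 441

0.0076 m/d


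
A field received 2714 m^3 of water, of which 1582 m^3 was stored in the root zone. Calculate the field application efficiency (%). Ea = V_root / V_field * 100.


Ea = V_root / V_field * 100 = 1582 / 2714 * 100 = 58.2903%

58.2903 %


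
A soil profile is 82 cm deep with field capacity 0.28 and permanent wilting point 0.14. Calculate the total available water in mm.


AWC = (FC - PWP) * d * 10
AWC = (0.28 - 0.14) * 82 * 10
AWC = 0.1400 * 82 * 10

114.8000 mm


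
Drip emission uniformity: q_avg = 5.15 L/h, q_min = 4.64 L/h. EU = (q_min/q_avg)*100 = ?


EU = (q_min/q_avg)*100 = (4.64/5.15)*100 = 90.0971%

90.0971 %


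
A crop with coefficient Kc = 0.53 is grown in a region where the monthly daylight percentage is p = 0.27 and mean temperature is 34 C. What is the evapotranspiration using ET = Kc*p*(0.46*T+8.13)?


ET = Kc * p * (0.46*T + 8.13)
ET = 0.53 * 0.27 * (0.46*34 + 8.13)
ET = 0.53 * 0.27 * 23.7700

3.4015 mm/day


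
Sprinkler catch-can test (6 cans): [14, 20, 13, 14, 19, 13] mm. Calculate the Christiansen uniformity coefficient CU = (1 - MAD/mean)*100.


mean = 15.500000 mm
MAD = 2.666667 mm
CU = (1 - 2.666667/15.500000)*100

82.7957 %


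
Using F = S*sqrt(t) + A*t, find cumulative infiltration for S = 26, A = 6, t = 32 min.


F = S*sqrt(t) + A*t
F = 26*sqrt(32) + 6*32
F = 26*5.656854 + 192

339.0782 mm


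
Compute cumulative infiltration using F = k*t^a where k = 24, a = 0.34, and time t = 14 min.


F = k * t^a = 24 * 14^0.34
F = 24 * 2.452921

58.8701 mm


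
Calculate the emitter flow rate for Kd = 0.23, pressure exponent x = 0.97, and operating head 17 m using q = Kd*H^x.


q = Kd * H^x = 0.23 * 17^0.97 = 0.23 * 15.614765

3.5914 L/h


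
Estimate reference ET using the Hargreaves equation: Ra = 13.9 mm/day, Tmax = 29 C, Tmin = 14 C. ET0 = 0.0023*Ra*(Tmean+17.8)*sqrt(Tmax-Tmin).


Tmean = (Tmax + Tmin)/2 = (29 + 14)/2 = 21.5
ET0 = 0.0023 * 13.9 * (21.5 + 17.8) * sqrt(29 - 14)
ET0 = 0.0023 * 13.9 * 39.3 * 3.872983

4.8661 mm/day


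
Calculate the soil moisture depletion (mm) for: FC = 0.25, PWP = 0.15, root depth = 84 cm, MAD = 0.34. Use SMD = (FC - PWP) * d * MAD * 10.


SMD = (FC - PWP) * d * MAD * 10
SMD = (0.25 - 0.15) * 84 * 0.34 * 10
SMD = 0.1000 * 84 * 0.34 * 10

28.5600 mm


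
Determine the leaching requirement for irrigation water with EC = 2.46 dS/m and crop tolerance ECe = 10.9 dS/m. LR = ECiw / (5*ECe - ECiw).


LR = ECiw / (5*ECe - ECiw)
LR = 2.46 / (5*10.9 - 2.46)
LR = 2.46 / 52.0400

0.0473


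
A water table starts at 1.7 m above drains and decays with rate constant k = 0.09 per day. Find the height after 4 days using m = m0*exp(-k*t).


m = m0 * exp(-k*t)
m = 1.7 * exp(-0.09 * 4)
m = 1.7 * exp(-0.3600)

1.1860 m


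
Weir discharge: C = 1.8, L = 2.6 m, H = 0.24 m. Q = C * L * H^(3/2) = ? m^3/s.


Q = C * L * H^(3/2) = 1.8 * 2.6 * 0.24^1.5 = 1.8 * 2.6 * 0.117576

0.5503 m^3/s


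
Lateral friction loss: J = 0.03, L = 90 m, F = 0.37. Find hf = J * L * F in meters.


hf = J * L * F = 0.03 * 90 * 0.37 = 0.9990 m

0.9990 m


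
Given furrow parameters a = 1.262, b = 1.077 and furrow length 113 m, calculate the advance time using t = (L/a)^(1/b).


t = (L/a)^(1/b)
t = (113/1.262)^(1/1.077)
t = 89.540412^(1/1.077)

64.9321 min


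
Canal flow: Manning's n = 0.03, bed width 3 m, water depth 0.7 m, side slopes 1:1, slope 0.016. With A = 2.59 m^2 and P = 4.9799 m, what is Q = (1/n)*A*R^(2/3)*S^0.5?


R = A/P = 2.59/4.9799 = 0.520091
Q = (1/0.03) * 2.59 * 0.520091^(2/3) * 0.016^0.5

7.0625 m^3/s


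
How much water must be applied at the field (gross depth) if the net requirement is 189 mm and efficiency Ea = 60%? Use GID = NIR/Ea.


Ea = 60% = 0.6
GID = NIR / Ea = 189 / 0.6 = 315.0000 mm

315.0000 mm


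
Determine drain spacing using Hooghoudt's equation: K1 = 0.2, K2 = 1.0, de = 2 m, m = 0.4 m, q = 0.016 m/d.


S^2 = 8*K2*de*m/q + 4*K1*m^2/q
S^2 = 8*1.0*2*0.4/0.016 + 4*0.2*0.4^2/0.016
S = sqrt(408.0000)

20.1990 m


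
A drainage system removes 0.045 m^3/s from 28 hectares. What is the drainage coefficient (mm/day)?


DC = Q * 86400 / (A * 10000) * 1000
DC = 0.045 * 86400 / (28 * 10000) * 1000
DC = 3888000.0000 / 280000

13.8857 mm/day


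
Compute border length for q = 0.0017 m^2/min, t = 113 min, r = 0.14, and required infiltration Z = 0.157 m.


L = q*t/((1+r)*Z)
L = 0.0017*113/((1+0.14)*0.157)
L = 0.1921/0.17898

1.0733 m


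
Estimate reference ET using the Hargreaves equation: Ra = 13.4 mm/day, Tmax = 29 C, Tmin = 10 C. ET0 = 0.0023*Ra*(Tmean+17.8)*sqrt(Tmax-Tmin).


Tmean = (Tmax + Tmin)/2 = (29 + 10)/2 = 19.5
ET0 = 0.0023 * 13.4 * (19.5 + 17.8) * sqrt(29 - 10)
ET0 = 0.0023 * 13.4 * 37.3 * 4.358899

5.0109 mm/day


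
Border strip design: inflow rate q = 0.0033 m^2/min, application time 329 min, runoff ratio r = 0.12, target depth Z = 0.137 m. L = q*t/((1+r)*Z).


L = q*t/((1+r)*Z)
L = 0.0033*329/((1+0.12)*0.137)
L = 1.0857/0.15344

7.0757 m


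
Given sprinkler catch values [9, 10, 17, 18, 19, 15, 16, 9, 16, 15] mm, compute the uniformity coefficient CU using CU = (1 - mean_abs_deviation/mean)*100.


mean = 14.400000 mm
MAD = 3.040000 mm
CU = (1 - 3.040000/14.400000)*100

78.8889 %


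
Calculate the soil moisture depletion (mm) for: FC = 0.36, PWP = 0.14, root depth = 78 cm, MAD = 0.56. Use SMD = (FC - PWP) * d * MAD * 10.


SMD = (FC - PWP) * d * MAD * 10
SMD = (0.36 - 0.14) * 78 * 0.56 * 10
SMD = 0.2200 * 78 * 0.56 * 10

96.0960 mm


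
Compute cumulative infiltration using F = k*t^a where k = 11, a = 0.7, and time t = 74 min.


F = k * t^a = 11 * 74^0.7
F = 11 * 20.345211

223.7973 mm


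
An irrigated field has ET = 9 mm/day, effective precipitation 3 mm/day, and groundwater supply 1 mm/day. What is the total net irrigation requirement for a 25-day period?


Daily deficit = ET - Pe - GW = 9 - 3 - 1 = 5 mm/day
NIR = 5 * 25 = 125 mm

125.0000 mm


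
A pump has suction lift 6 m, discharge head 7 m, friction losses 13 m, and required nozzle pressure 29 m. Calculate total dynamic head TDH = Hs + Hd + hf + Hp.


TDH = Hs + Hd + hf + Hp = 6 + 7 + 13 + 29 = 55

55 m


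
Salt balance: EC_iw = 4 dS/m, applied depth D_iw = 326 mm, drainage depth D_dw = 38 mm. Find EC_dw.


EC_dw = EC_iw * D_iw / D_dw
EC_dw = 4 * 326 / 38
EC_dw = 1304 / 38

34.3158 dS/m


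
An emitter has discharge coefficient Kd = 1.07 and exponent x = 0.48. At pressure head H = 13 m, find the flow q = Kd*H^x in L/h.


q = Kd * H^x = 1.07 * 13^0.48 = 1.07 * 3.425254

3.6650 L/h


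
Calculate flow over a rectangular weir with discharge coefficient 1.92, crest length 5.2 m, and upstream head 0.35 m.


Q = C * L * H^(3/2) = 1.92 * 5.2 * 0.35^1.5 = 1.92 * 5.2 * 0.207063

2.0673 m^3/s


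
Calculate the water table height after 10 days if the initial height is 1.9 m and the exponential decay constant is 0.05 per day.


m = m0 * exp(-k*t)
m = 1.9 * exp(-0.05 * 10)
m = 1.9 * exp(-0.5000)

1.1524 m


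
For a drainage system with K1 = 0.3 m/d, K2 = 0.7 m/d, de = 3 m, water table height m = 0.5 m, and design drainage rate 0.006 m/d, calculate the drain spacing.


S^2 = 8*K2*de*m/q + 4*K1*m^2/q
S^2 = 8*0.7*3*0.5/0.006 + 4*0.3*0.5^2/0.006
S = sqrt(1450.0000)

38.0789 m


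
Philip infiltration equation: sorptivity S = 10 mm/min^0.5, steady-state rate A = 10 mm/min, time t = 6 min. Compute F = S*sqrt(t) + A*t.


F = S*sqrt(t) + A*t
F = 10*sqrt(6) + 10*6
F = 10*2.449490 + 60

84.4949 mm


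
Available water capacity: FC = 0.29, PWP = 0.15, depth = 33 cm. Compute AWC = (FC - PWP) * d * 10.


AWC = (FC - PWP) * d * 10
AWC = (0.29 - 0.15) * 33 * 10
AWC = 0.1400 * 33 * 10

46.2000 mm


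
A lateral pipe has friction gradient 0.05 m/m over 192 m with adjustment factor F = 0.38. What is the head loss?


hf = J * L * F = 0.05 * 192 * 0.38 = 3.6480 m

3.6480 m


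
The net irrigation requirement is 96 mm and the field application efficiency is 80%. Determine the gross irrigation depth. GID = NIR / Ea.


Ea = 80% = 0.8
GID = NIR / Ea = 96 / 0.8 = 120.0000 mm

120.0000 mm


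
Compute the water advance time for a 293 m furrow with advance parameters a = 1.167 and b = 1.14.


t = (L/a)^(1/b)
t = (293/1.167)^(1/1.14)
t = 251.071123^(1/1.14)

127.3752 min


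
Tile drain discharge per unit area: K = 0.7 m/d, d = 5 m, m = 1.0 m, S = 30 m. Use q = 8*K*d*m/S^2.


q = 8*K*d*m/S^2
q = 8*0.7*5*1.0/30^2
q = 28.0000 / 900

0.0311 m/d


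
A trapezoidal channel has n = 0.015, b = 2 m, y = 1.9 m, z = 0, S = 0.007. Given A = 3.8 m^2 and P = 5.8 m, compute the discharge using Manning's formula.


R = A/P = 3.8/5.8 = 0.655172
Q = (1/0.015) * 3.8 * 0.655172^(2/3) * 0.007^0.5

15.9886 m^3/s


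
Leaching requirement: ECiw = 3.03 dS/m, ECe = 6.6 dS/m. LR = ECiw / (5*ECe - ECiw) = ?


LR = ECiw / (5*ECe - ECiw)
LR = 3.03 / (5*6.6 - 3.03)
LR = 3.03 / 29.9700

0.1011


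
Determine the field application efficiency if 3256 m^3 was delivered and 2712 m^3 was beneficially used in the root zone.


Ea = V_root / V_field * 100 = 2712 / 3256 * 100 = 83.2924%

83.2924 %


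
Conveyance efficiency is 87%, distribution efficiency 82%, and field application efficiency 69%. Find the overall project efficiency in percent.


Ec = 0.87, Eb = 0.82, Ea = 0.69
E = 0.87 * 0.82 * 0.69 * 100 = 49.2246%

49.2246 %


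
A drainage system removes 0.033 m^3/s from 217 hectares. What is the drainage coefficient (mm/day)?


DC = Q * 86400 / (A * 10000) * 1000
DC = 0.033 * 86400 / (217 * 10000) * 1000
DC = 2851200.0000 / 2170000

1.3139 mm/day


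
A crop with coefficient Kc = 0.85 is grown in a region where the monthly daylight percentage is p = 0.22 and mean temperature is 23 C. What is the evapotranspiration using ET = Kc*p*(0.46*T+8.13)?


ET = Kc * p * (0.46*T + 8.13)
ET = 0.85 * 0.22 * (0.46*23 + 8.13)
ET = 0.85 * 0.22 * 18.7100

3.4988 mm/day


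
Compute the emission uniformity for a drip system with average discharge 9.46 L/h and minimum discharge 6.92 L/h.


EU = (q_min/q_avg)*100 = (6.92/9.46)*100 = 73.1501%

73.1501 %


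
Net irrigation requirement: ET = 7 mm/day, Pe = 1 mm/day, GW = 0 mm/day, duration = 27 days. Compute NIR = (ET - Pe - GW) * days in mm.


Daily deficit = ET - Pe - GW = 7 - 1 - 0 = 6 mm/day
NIR = 6 * 27 = 162 mm

162.0000 mm


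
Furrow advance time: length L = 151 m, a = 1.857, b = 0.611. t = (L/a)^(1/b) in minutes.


t = (L/a)^(1/b)
t = (151/1.857)^(1/0.611)
t = 81.313947^(1/0.611)

1337.4977 min


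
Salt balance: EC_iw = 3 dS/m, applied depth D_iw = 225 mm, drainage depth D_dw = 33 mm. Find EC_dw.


EC_dw = EC_iw * D_iw / D_dw
EC_dw = 3 * 225 / 33
EC_dw = 675 / 33

20.4545 dS/m


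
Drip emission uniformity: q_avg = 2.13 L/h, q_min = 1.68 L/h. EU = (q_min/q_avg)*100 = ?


EU = (q_min/q_avg)*100 = (1.68/2.13)*100 = 78.8732%

78.8732 %


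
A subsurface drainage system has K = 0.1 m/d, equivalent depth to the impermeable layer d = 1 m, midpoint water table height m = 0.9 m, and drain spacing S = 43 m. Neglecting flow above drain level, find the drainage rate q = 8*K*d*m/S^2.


q = 8*K*d*m/S^2
q = 8*0.1*1*0.9/43^2
q = 0.7200 / 1849

3.8940e-04 m/d


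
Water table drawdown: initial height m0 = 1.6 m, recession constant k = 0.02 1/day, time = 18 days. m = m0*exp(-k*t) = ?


m = m0 * exp(-k*t)
m = 1.6 * exp(-0.02 * 18)
m = 1.6 * exp(-0.3600)

1.1163 m


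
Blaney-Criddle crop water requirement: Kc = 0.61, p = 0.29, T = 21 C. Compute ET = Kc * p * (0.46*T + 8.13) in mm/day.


ET = Kc * p * (0.46*T + 8.13)
ET = 0.61 * 0.29 * (0.46*21 + 8.13)
ET = 0.61 * 0.29 * 17.7900

3.1471 mm/day


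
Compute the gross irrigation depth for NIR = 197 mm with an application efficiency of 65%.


Ea = 65% = 0.65
GID = NIR / Ea = 197 / 0.65 = 303.0769 mm

303.0769 mm


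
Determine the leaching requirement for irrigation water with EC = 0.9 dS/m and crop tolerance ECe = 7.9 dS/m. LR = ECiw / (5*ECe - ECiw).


LR = ECiw / (5*ECe - ECiw)
LR = 0.9 / (5*7.9 - 0.9)
LR = 0.9 / 38.6000

0.0233


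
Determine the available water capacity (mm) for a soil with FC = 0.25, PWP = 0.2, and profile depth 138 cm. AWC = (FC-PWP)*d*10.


AWC = (FC - PWP) * d * 10
AWC = (0.25 - 0.2) * 138 * 10
AWC = 0.0500 * 138 * 10

69.0000 mm


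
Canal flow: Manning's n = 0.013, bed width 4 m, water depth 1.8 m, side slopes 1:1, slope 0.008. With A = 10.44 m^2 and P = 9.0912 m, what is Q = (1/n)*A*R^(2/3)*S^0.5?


R = A/P = 10.44/9.0912 = 1.148363
Q = (1/0.013) * 10.44 * 1.148363^(2/3) * 0.008^0.5

78.7689 m^3/s


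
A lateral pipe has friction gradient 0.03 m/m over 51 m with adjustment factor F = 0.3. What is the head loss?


hf = J * L * F = 0.03 * 51 * 0.3 = 0.4590 m

0.4590 m


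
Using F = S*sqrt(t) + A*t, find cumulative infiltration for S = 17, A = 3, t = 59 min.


F = S*sqrt(t) + A*t
F = 17*sqrt(59) + 3*59
F = 17*7.681146 + 177

307.5795 mm


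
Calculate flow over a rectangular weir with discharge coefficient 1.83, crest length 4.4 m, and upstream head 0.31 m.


Q = C * L * H^(3/2) = 1.83 * 4.4 * 0.31^1.5 = 1.83 * 4.4 * 0.172601

1.3898 m^3/s


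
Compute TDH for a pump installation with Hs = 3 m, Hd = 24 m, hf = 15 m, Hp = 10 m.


TDH = Hs + Hd + hf + Hp = 3 + 24 + 15 + 10 = 52

52 m


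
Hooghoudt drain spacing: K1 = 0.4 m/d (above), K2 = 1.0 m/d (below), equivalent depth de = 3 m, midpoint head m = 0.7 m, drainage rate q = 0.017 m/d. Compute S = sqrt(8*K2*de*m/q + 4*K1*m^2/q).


S^2 = 8*K2*de*m/q + 4*K1*m^2/q
S^2 = 8*1.0*3*0.7/0.017 + 4*0.4*0.7^2/0.017
S = sqrt(1034.3529)

32.1614 m


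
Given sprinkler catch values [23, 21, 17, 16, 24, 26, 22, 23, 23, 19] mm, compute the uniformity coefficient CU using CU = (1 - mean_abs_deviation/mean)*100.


mean = 21.400000 mm
MAD = 2.520000 mm
CU = (1 - 2.520000/21.400000)*100

88.2243 %


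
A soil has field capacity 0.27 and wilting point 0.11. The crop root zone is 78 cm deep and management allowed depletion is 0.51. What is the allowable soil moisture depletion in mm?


SMD = (FC - PWP) * d * MAD * 10
SMD = (0.27 - 0.11) * 78 * 0.51 * 10
SMD = 0.1600 * 78 * 0.51 * 10

63.6480 mm


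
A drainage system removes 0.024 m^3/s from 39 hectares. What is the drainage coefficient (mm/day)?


DC = Q * 86400 / (A * 10000) * 1000
DC = 0.024 * 86400 / (39 * 10000) * 1000
DC = 2073600.0000 / 390000

5.3169 mm/day


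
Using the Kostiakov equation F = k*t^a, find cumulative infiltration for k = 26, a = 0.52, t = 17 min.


F = k * t^a = 26 * 17^0.52
F = 26 * 4.363485

113.4506 mm


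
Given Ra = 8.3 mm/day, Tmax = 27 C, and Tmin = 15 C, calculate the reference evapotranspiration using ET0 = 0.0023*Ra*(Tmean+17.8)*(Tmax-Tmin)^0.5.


Tmean = (Tmax + Tmin)/2 = (27 + 15)/2 = 21.0
ET0 = 0.0023 * 8.3 * (21.0 + 17.8) * sqrt(27 - 15)
ET0 = 0.0023 * 8.3 * 38.8 * 3.464102

2.5658 mm/day


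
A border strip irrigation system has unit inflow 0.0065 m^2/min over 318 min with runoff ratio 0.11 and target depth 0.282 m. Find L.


L = q*t/((1+r)*Z)
L = 0.0065*318/((1+0.11)*0.282)
L = 2.067/0.31302

6.6034 m


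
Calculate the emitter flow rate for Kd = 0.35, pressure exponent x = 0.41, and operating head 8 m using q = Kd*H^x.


q = Kd * H^x = 0.35 * 8^0.41 = 0.35 * 2.345670

0.8210 L/h


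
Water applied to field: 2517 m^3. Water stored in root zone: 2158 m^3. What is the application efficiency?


Ea = V_root / V_field * 100 = 2158 / 2517 * 100 = 85.7370%

85.7370 %


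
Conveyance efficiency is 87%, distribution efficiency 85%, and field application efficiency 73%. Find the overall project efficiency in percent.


Ec = 0.87, Eb = 0.85, Ea = 0.73
E = 0.87 * 0.85 * 0.73 * 100 = 53.9835%

53.9835 %


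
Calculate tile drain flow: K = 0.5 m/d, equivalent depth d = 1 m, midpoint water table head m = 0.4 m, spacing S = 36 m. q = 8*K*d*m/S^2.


q = 8*K*d*m/S^2
q = 8*0.5*1*0.4/36^2
q = 1.6000 / 1296

0.0012 m/d


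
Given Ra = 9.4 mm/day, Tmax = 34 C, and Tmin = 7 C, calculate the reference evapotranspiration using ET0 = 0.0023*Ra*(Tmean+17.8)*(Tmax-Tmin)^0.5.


Tmean = (Tmax + Tmin)/2 = (34 + 7)/2 = 20.5
ET0 = 0.0023 * 9.4 * (20.5 + 17.8) * sqrt(34 - 7)
ET0 = 0.0023 * 9.4 * 38.3 * 5.196152

4.3027 mm/day


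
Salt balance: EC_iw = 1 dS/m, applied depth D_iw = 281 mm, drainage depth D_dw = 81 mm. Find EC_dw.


EC_dw = EC_iw * D_iw / D_dw
EC_dw = 1 * 281 / 81
EC_dw = 281 / 81

3.4691 dS/m


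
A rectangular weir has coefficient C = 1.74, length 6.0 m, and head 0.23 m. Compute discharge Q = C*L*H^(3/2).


Q = C * L * H^(3/2) = 1.74 * 6.0 * 0.23^1.5 = 1.74 * 6.0 * 0.110304

1.1516 m^3/s


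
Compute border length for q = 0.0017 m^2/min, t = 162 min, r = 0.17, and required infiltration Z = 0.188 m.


L = q*t/((1+r)*Z)
L = 0.0017*162/((1+0.17)*0.188)
L = 0.2754/0.21996

1.2520 m


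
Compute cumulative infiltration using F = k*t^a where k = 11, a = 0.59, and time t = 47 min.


F = k * t^a = 11 * 47^0.59
F = 11 * 9.694775

106.6425 mm


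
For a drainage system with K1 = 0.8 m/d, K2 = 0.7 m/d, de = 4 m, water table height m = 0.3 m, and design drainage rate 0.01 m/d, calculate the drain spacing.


S^2 = 8*K2*de*m/q + 4*K1*m^2/q
S^2 = 8*0.7*4*0.3/0.01 + 4*0.8*0.3^2/0.01
S = sqrt(700.8000)

26.4726 m


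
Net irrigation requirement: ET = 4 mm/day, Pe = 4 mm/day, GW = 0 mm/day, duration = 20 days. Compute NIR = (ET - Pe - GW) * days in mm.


Daily deficit = ET - Pe - GW = 4 - 4 - 0 = 0 mm/day
NIR = 0 * 20 = 0 mm

0 mm


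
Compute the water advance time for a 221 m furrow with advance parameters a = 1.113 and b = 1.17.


t = (L/a)^(1/b)
t = (221/1.113)^(1/1.17)
t = 198.562444^(1/1.17)

92.0481 min


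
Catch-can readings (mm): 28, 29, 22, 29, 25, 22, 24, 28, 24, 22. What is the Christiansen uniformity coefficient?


mean = 25.300000 mm
MAD = 2.560000 mm
CU = (1 - 2.560000/25.300000)*100

89.8814 %


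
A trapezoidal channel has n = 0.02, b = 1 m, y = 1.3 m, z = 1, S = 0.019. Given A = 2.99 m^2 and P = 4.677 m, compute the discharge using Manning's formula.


R = A/P = 2.99/4.677 = 0.639299
Q = (1/0.02) * 2.99 * 0.639299^(2/3) * 0.019^0.5

15.2928 m^3/s


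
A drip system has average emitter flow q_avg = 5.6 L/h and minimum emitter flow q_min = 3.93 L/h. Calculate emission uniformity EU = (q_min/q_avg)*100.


EU = (q_min/q_avg)*100 = (3.93/5.6)*100 = 70.1786%

70.1786 %


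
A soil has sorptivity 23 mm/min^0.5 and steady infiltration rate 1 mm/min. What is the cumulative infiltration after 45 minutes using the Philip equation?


F = S*sqrt(t) + A*t
F = 23*sqrt(45) + 1*45
F = 23*6.708204 + 45

199.2887 mm


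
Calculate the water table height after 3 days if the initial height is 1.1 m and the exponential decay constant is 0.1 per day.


m = m0 * exp(-k*t)
m = 1.1 * exp(-0.1 * 3)
m = 1.1 * exp(-0.3000)

0.8149 m


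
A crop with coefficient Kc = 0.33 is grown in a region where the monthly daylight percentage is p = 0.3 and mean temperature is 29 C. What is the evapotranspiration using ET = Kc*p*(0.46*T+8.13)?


ET = Kc * p * (0.46*T + 8.13)
ET = 0.33 * 0.3 * (0.46*29 + 8.13)
ET = 0.33 * 0.3 * 21.4700

2.1255 mm/day


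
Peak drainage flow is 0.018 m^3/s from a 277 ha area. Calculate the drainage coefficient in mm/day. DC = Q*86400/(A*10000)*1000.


DC = Q * 86400 / (A * 10000) * 1000
DC = 0.018 * 86400 / (277 * 10000) * 1000
DC = 1555200.0000 / 2770000

0.5614 mm/day


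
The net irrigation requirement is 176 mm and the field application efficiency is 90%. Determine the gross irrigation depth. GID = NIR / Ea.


Ea = 90% = 0.9
GID = NIR / Ea = 176 / 0.9 = 195.5556 mm

195.5556 mm


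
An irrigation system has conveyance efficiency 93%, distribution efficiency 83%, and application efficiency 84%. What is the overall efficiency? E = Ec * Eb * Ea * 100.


Ec = 0.93, Eb = 0.83, Ea = 0.84
E = 0.93 * 0.83 * 0.84 * 100 = 64.8396%

64.8396 %


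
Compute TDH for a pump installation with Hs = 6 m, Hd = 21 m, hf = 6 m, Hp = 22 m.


TDH = Hs + Hd + hf + Hp = 6 + 21 + 6 + 22 = 55

55 m


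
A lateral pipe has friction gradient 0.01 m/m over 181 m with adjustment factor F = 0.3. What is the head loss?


hf = J * L * F = 0.01 * 181 * 0.3 = 0.5430 m

0.5430 m


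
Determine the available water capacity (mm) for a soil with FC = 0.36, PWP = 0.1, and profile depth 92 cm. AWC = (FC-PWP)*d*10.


AWC = (FC - PWP) * d * 10
AWC = (0.36 - 0.1) * 92 * 10
AWC = 0.2600 * 92 * 10

239.2000 mm


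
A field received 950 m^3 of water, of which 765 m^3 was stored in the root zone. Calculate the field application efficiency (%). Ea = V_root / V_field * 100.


Ea = V_root / V_field * 100 = 765 / 950 * 100 = 80.5263%

80.5263 %


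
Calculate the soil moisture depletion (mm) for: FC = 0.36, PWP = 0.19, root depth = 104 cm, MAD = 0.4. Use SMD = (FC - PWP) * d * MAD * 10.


SMD = (FC - PWP) * d * MAD * 10
SMD = (0.36 - 0.19) * 104 * 0.4 * 10
SMD = 0.1700 * 104 * 0.4 * 10

70.7200 mm


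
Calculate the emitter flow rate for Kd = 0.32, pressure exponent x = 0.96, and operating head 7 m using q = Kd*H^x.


q = Kd * H^x = 0.32 * 7^0.96 = 0.32 * 6.475810

2.0723 L/h


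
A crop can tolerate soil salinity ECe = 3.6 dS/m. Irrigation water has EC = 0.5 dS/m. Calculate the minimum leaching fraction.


LR = ECiw / (5*ECe - ECiw)
LR = 0.5 / (5*3.6 - 0.5)
LR = 0.5 / 17.5000

0.0286


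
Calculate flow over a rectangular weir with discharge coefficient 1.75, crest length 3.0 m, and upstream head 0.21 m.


Q = C * L * H^(3/2) = 1.75 * 3.0 * 0.21^1.5 = 1.75 * 3.0 * 0.096234

0.5052 m^3/s


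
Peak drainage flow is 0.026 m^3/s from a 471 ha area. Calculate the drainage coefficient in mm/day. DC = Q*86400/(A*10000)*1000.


DC = Q * 86400 / (A * 10000) * 1000
DC = 0.026 * 86400 / (471 * 10000) * 1000
DC = 2246400.0000 / 4710000

0.4769 mm/day


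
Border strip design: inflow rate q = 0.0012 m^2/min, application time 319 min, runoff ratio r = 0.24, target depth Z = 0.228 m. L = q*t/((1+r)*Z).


L = q*t/((1+r)*Z)
L = 0.0012*319/((1+0.24)*0.228)
L = 0.3828/0.28272

1.3540 m


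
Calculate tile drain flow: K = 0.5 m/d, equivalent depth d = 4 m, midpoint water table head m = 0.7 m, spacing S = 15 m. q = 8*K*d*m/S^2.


q = 8*K*d*m/S^2
q = 8*0.5*4*0.7/15^2
q = 11.2000 / 225

0.0498 m/d


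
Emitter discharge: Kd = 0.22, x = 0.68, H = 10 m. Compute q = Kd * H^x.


q = Kd * H^x = 0.22 * 10^0.68 = 0.22 * 4.786301

1.0530 L/h


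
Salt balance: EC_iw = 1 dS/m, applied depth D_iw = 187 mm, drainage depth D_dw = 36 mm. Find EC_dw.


EC_dw = EC_iw * D_iw / D_dw
EC_dw = 1 * 187 / 36
EC_dw = 187 / 36

5.1944 dS/m


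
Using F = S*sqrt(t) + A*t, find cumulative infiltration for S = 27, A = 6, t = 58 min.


F = S*sqrt(t) + A*t
F = 27*sqrt(58) + 6*58
F = 27*7.615773 + 348

553.6259 mm


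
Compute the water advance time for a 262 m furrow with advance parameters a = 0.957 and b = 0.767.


t = (L/a)^(1/b)
t = (262/0.957)^(1/0.767)
t = 273.772205^(1/0.767)

1505.9892 min


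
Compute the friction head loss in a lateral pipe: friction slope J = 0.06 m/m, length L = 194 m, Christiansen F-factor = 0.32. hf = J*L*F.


hf = J * L * F = 0.06 * 194 * 0.32 = 3.7248 m

3.7248 m
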